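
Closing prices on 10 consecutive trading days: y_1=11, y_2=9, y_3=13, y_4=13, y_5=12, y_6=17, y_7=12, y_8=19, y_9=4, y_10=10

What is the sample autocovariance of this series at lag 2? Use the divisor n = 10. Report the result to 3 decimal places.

2.200

Mean ȳ = (11 + 9 + 13 + 13 + 12 + 17 + 12 + 19 + 4 + 10)/10 = 12.0000
Σ_{t=1}^{8}(y_t−ȳ)(y_{t+2}−ȳ) = 22.0000
γ_2 = 22.0000 / 10 = 2.200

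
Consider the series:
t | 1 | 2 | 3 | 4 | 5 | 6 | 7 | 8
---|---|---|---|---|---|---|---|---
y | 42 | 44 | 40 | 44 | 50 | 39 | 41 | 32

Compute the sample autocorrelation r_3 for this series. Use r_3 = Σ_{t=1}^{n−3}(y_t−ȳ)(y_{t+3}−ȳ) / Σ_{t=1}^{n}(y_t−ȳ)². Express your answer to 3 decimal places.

-0.303

Mean ȳ = (42 + 44 + 40 + 44 + 50 + 39 + 41 + 32)/8 = 41.5000
Numerator Σ_{t=1}^{5}(y_t−ȳ)(y_{t+3}−ȳ) = -55.7500
Denominator Σ(y_t−ȳ)² = 184.0000
r_3 = -55.7500 / 184.0000 = -0.303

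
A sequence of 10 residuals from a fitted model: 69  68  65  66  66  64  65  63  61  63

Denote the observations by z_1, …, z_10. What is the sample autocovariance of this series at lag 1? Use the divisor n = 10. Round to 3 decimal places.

Mean z̄ = (69 + 68 + 65 + 66 + 66 + 64 + 65 + 63 + 61 + 63)/10 = 65.0000
Σ_{t=1}^{9}(z_t−z̄)(z_{t+1}−z̄) = 28.0000
γ_1 = 28.0000 / 10 = 2.800

2.800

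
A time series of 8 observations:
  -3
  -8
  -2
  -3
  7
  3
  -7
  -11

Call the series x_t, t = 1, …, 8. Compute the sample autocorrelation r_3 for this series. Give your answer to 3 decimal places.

Mean x̄ = (-3 − 8 − 2 − 3 + 7 + 3 − 7 − 11)/8 = -3.0000
Deviations from mean: 0.0000, -5.0000, 1.0000, 0.0000, 10.0000, 6.0000, -4.0000, -8.0000
Σ(x_t−x̄)(x_{t+3}−x̄) = (0.0000) + (-50.0000) + (6.0000) + (0.0000) + (-80.0000) = -124.0000
Denominator Σ(x_t−x̄)² = 242.0000
r_3 = -124.0000 / 242.0000 = -0.512

-0.512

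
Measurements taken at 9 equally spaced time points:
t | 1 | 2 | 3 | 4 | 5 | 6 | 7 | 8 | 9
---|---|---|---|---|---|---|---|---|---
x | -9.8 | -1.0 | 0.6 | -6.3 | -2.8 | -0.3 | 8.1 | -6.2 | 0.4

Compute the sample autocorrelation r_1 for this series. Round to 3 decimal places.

-0.232

Mean x̄ = (-9.8 − 1.0 + 0.6 − 6.3 − 2.8 − 0.3 + 8.1 − 6.2 + 0.4)/9 = -1.9222
Numerator Σ_{t=1}^{8}(x_t−x̄)(x_{t+1}−x̄) = -50.1105
Denominator Σ(x_t−x̄)² = 215.9756
r_1 = -50.1105 / 215.9756 = -0.232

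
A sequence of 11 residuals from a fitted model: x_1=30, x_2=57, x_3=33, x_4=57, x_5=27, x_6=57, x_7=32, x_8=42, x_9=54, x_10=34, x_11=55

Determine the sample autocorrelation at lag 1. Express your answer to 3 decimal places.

-0.807

Mean x̄ = (30 + 57 + 33 + 57 + 27 + 57 + 32 + 42 + 54 + 34 + 55)/11 = 43.4545
Numerator Σ_{t=1}^{10}(x_t−x̄)(x_{t+1}−x̄) = -1273.9339
Denominator Σ(x_t−x̄)² = 1578.7273
r_1 = -1273.9339 / 1578.7273 = -0.807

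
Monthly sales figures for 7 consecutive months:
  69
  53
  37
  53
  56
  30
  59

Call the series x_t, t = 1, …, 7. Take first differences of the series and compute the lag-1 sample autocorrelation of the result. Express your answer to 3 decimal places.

First differences Δx: -16, -16, 16, 3, -26, 29
Mean of differences = -1.6667
Numerator Σ(Δx_t−Δx̄)(Δx_{t+1}−Δx̄) = -825.1111
Denominator Σ(Δx_t−Δx̄)² = 2277.3333
r_1(Δx) = -825.1111 / 2277.3333 = -0.362

-0.362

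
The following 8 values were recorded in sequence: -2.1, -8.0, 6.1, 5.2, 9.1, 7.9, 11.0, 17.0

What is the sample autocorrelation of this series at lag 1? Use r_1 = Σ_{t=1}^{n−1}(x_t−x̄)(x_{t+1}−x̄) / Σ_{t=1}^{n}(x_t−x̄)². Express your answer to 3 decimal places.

0.424

Mean x̄ = (-2.1 − 8.0 + 6.1 + 5.2 + 9.1 + 7.9 + 11.0 + 17.0)/8 = 5.7750
Deviations from mean: -7.8750, -13.7750, 0.3250, -0.5750, 3.3250, 2.1250, 5.2250, 11.2250
Numerator Σ_{t=1}^{7}(x_t−x̄)(x_{t+1}−x̄) = 178.7219
Denominator Σ(x_t−x̄)² = 421.0750
r_1 = 178.7219 / 421.0750 = 0.424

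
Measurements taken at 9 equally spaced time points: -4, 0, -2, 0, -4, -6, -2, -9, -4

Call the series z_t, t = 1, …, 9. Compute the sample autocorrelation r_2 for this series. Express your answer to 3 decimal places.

0.212

Mean z̄ = (-4 + 0 − 2 + 0 − 4 − 6 − 2 − 9 − 4)/9 = -3.4444
Σ(z_t−z̄)(z_{t+2}−z̄) = (-0.8025) + (11.8642) + (-0.8025) + (-8.8025) + (-0.8025) + (14.1975) + (-0.8025) = 14.0494
Denominator Σ(z_t−z̄)² = 66.2222
r_2 = 14.0494 / 66.2222 = 0.212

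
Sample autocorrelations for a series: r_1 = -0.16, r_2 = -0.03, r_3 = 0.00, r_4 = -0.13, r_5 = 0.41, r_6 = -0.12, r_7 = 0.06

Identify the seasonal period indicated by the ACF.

5

The largest autocorrelation is r_5 = 0.41; the remaining lags stay at or below 0.06.
The dominant spike at lag 5 indicates a seasonal period of 5.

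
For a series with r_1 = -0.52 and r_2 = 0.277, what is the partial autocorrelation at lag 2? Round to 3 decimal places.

0.009

φ_{22} = (r_2 − r_1²) / (1 − r_1²)
r_1² = (-0.52)² = 0.2704
Numerator = 0.277 − 0.2704 = 0.0066; denominator = 1 − 0.2704 = 0.7296
φ_{22} = 0.0066 / 0.7296 = 0.009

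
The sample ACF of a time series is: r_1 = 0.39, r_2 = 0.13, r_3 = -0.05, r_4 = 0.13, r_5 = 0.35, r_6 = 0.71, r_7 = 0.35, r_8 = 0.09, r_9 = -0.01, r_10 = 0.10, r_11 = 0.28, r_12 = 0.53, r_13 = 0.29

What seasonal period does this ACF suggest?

6

The largest autocorrelation is r_6 = 0.71, with a weaker echo at lag 12 (0.53); the remaining lags stay at or below 0.39. The elevated value at lag 1 (0.39), dropping to 0.13 at lag 2, reflects decaying short-term dependence rather than seasonality.
The dominant spike at lag 6 indicates a seasonal period of 6.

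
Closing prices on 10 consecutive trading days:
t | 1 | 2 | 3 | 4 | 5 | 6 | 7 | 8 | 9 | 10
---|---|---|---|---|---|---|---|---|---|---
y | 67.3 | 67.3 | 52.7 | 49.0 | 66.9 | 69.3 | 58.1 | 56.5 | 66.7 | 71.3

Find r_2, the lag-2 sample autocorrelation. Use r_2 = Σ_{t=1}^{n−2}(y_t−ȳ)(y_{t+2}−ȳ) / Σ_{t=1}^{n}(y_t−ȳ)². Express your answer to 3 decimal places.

Mean ȳ = (67.3 + 67.3 + 52.7 + 49.0 + 66.9 + 69.3 + 58.1 + 56.5 + 66.7 + 71.3)/10 = 62.5100
Numerator Σ_{t=1}^{8}(y_t−ȳ)(y_{t+2}−ȳ) = -377.9752
Denominator Σ(y_t−ȳ)² = 540.4090
r_2 = -377.9752 / 540.4090 = -0.699

-0.699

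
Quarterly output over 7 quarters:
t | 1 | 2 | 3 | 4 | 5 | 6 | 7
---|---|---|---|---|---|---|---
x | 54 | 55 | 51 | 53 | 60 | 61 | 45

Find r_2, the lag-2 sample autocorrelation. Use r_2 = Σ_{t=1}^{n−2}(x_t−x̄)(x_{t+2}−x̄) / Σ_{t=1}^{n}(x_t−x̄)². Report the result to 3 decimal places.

Mean x̄ = (54 + 55 + 51 + 53 + 60 + 61 + 45)/7 = 54.1429
Deviations from mean: -0.1429, 0.8571, -3.1429, -1.1429, 5.8571, 6.8571, -9.1429
Σ(x_t−x̄)(x_{t+2}−x̄) = (0.4490) + (-0.9796) + (-18.4082) + (-7.8367) + (-53.5510) = -80.3265
Denominator Σ(x_t−x̄)² = 176.8571
r_2 = -80.3265 / 176.8571 = -0.454

-0.454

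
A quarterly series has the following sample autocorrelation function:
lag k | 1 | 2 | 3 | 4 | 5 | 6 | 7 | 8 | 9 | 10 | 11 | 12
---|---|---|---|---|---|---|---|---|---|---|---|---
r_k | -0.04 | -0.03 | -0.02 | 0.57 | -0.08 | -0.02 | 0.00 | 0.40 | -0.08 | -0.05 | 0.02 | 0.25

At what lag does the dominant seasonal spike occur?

The largest autocorrelation is r_4 = 0.57, with weaker echoes at lags 8 (0.40) and 12 (0.25); the remaining lags stay at or below 0.02.
The dominant spike at lag 4 indicates a seasonal period of 4.

4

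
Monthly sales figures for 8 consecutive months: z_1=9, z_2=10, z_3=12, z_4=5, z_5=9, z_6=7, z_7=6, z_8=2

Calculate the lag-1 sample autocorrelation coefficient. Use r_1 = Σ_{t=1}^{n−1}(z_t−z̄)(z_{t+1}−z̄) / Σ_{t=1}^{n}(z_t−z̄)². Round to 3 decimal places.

Mean z̄ = (9 + 10 + 12 + 5 + 9 + 7 + 6 + 2)/8 = 7.5000
Σ(z_t−z̄)(z_{t+1}−z̄) = (3.7500) + (11.2500) + (-11.2500) + (-3.7500) + (-0.7500) + (0.7500) + (8.2500) = 8.2500
Denominator Σ(z_t−z̄)² = 70.0000
r_1 = 8.2500 / 70.0000 = 0.118

0.118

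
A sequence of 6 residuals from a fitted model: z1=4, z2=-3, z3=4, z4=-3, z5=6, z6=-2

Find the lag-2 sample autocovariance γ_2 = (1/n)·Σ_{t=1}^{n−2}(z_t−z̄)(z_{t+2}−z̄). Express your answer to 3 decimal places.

8.667

Mean z̄ = (4 − 3 + 4 − 3 + 6 − 2)/6 = 1.0000
Deviations: 3.0000, -4.0000, 3.0000, -4.0000, 5.0000, -3.0000
Σ_{t=1}^{4}(z_t−z̄)(z_{t+2}−z̄) = 52.0000
γ_2 = 52.0000 / 6 = 8.667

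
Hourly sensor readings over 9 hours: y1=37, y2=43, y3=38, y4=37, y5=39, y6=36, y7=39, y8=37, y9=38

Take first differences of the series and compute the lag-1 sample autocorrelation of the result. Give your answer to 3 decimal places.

First differences Δy: 6, -5, -1, 2, -3, 3, -2, 1
Mean of differences = 0.1250
Numerator Σ(Δy_t−Δȳ)(Δy_{t+1}−Δȳ) = -49.2656
Denominator Σ(Δy_t−Δȳ)² = 88.8750
r_1(Δy) = -49.2656 / 88.8750 = -0.554

-0.554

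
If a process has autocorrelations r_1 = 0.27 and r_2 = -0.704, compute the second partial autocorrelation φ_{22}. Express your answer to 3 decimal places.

φ_{22} = (r_2 − r_1²) / (1 − r_1²)
r_1² = (0.27)² = 0.0729
Numerator = -0.704 − 0.0729 = -0.7769; denominator = 1 − 0.0729 = 0.9271
φ_{22} = -0.7769 / 0.9271 = -0.838

-0.838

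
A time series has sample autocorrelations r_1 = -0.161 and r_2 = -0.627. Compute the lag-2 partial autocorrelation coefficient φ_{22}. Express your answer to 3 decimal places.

-0.670

φ_{22} = (r_2 − r_1²) / (1 − r_1²)
r_1² = (-0.161)² = 0.025921
Numerator = -0.627 − 0.0259 = -0.6529; denominator = 1 − 0.0259 = 0.9741
φ_{22} = -0.6529 / 0.9741 = -0.670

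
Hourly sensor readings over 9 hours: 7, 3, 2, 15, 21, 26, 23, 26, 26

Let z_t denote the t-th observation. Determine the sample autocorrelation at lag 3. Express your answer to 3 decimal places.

-0.075

Mean z̄ = (7 + 3 + 2 + 15 + 21 + 26 + 23 + 26 + 26)/9 = 16.5556
Σ(z_t−z̄)(z_{t+3}−z̄) = (14.8642) + (-60.2469) + (-137.4691) + (-10.0247) + (41.9753) + (89.1975) = -61.7037
Denominator Σ(z_t−z̄)² = 818.2222
r_3 = -61.7037 / 818.2222 = -0.075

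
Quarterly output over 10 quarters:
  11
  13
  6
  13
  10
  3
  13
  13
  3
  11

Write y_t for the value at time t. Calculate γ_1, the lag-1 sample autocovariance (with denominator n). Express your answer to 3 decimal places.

-6.356

Mean ȳ = (11 + 13 + 6 + 13 + 10 + 3 + 13 + 13 + 3 + 11)/10 = 9.6000
Σ_{t=1}^{9}(y_t−ȳ)(y_{t+1}−ȳ) = -63.5600
γ_1 = -63.5600 / 10 = -6.356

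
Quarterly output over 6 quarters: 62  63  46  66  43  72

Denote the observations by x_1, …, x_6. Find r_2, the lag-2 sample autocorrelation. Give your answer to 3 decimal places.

Mean x̄ = (62 + 63 + 46 + 66 + 43 + 72)/6 = 58.6667
Deviations from mean: 3.3333, 4.3333, -12.6667, 7.3333, -15.6667, 13.3333
Σ(x_t−x̄)(x_{t+2}−x̄) = (-42.2222) + (31.7778) + (198.4444) + (97.7778) = 285.7778
Denominator Σ(x_t−x̄)² = 667.3333
r_2 = 285.7778 / 667.3333 = 0.428

0.428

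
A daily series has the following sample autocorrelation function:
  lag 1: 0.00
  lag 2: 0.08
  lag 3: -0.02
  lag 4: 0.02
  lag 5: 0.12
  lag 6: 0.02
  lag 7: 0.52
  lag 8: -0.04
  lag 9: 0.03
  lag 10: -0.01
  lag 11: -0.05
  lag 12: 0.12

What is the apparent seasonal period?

The largest autocorrelation is r_7 = 0.52; the remaining lags stay at or below 0.12.
The dominant spike at lag 7 indicates a seasonal period of 7.

7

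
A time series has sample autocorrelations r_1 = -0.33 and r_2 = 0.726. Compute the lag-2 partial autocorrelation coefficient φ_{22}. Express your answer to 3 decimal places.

0.693

φ_{22} = (r_2 − r_1²) / (1 − r_1²)
r_1² = (-0.33)² = 0.1089
Numerator = 0.726 − 0.1089 = 0.6171; denominator = 1 − 0.1089 = 0.8911
φ_{22} = 0.6171 / 0.8911 = 0.693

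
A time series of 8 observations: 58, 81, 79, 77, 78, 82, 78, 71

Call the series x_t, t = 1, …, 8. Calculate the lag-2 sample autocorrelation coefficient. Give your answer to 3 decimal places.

-0.135

Mean x̄ = (58 + 81 + 79 + 77 + 78 + 82 + 78 + 71)/8 = 75.5000
Deviations from mean: -17.5000, 5.5000, 3.5000, 1.5000, 2.5000, 6.5000, 2.5000, -4.5000
Σ(x_t−x̄)(x_{t+2}−x̄) = (-61.2500) + (8.2500) + (8.7500) + (9.7500) + (6.2500) + (-29.2500) = -57.5000
Denominator Σ(x_t−x̄)² = 426.0000
r_2 = -57.5000 / 426.0000 = -0.135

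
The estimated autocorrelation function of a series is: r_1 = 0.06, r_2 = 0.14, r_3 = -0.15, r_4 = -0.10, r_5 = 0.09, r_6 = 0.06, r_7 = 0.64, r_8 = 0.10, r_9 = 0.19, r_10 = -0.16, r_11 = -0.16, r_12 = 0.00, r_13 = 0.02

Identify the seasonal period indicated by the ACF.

The largest autocorrelation is r_7 = 0.64; the remaining lags stay at or below 0.19.
The dominant spike at lag 7 indicates a seasonal period of 7.

7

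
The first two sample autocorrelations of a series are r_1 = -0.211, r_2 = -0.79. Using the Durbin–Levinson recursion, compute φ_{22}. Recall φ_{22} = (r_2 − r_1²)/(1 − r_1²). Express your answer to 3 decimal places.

φ_{22} = (r_2 − r_1²) / (1 − r_1²)
r_1² = (-0.211)² = 0.044521
Numerator = -0.79 − 0.0445 = -0.8345; denominator = 1 − 0.0445 = 0.9555
φ_{22} = -0.8345 / 0.9555 = -0.873

-0.873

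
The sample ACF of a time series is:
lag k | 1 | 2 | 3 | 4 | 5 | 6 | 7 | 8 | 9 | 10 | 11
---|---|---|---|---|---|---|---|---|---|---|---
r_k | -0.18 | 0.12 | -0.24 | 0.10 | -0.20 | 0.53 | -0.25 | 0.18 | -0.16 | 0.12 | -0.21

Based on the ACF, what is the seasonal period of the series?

The largest autocorrelation is r_6 = 0.53; the remaining lags stay at or below 0.18.
The dominant spike at lag 6 indicates a seasonal period of 6.

6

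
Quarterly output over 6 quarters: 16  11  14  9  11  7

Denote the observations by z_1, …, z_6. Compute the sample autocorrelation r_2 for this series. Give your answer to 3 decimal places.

Mean z̄ = (16 + 11 + 14 + 9 + 11 + 7)/6 = 11.3333
Deviations from mean: 4.6667, -0.3333, 2.6667, -2.3333, -0.3333, -4.3333
Numerator Σ_{t=1}^{4}(z_t−z̄)(z_{t+2}−z̄) = 22.4444
Denominator Σ(z_t−z̄)² = 53.3333
r_2 = 22.4444 / 53.3333 = 0.421

0.421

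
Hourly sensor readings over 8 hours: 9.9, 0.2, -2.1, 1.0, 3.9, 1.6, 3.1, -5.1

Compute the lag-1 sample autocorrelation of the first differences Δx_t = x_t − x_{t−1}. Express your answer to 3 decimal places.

First differences Δx: -9.7, -2.3, 3.1, 2.9, -2.3, 1.5, -8.2
Mean of differences = -2.1429
Numerator Σ(Δx_t−Δx̄)(Δx_{t+1}−Δx̄) = 3.3724
Denominator Σ(Δx_t−Δx̄)² = 160.0371
r_1(Δx) = 3.3724 / 160.0371 = 0.021

0.021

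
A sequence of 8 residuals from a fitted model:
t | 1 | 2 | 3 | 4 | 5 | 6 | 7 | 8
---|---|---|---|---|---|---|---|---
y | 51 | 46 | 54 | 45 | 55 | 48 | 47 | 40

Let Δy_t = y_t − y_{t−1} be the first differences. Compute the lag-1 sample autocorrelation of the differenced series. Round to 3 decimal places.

-0.736

First differences Δy: -5, 8, -9, 10, -7, -1, -7
Mean of differences = -1.5714
Numerator Σ(Δy_t−Δȳ)(Δy_{t+1}−Δȳ) = -258.8980
Denominator Σ(Δy_t−Δȳ)² = 351.7143
r_1(Δy) = -258.8980 / 351.7143 = -0.736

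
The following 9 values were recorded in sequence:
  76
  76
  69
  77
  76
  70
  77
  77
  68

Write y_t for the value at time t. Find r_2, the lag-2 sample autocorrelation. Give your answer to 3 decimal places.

-0.431

Mean ȳ = (76 + 76 + 69 + 77 + 76 + 70 + 77 + 77 + 68)/9 = 74.0000
Numerator Σ_{t=1}^{7}(y_t−ȳ)(y_{t+2}−ȳ) = -50.0000
Denominator Σ(y_t−ȳ)² = 116.0000
r_2 = -50.0000 / 116.0000 = -0.431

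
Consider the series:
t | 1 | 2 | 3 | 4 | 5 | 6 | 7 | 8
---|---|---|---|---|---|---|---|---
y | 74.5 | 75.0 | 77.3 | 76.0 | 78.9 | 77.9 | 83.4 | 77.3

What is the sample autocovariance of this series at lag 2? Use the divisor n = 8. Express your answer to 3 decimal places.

1.455

Mean ȳ = (74.5 + 75.0 + 77.3 + 76.0 + 78.9 + 77.9 + 83.4 + 77.3)/8 = 77.5375
Σ_{t=1}^{6}(y_t−ȳ)(y_{t+2}−ȳ) = 11.6434
γ_2 = 11.6434 / 8 = 1.455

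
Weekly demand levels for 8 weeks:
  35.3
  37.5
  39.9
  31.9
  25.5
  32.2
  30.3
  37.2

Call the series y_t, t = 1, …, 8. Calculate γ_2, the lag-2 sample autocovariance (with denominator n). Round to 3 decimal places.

Mean ȳ = (35.3 + 37.5 + 39.9 + 31.9 + 25.5 + 32.2 + 30.3 + 37.2)/8 = 33.7250
Deviations: 1.5750, 3.7750, 6.1750, -1.8250, -8.2250, -1.5250, -3.4250, 3.4750
Σ_{t=1}^{6}(y_t−ȳ)(y_{t+2}−ȳ) = -22.2988
γ_2 = -22.2988 / 8 = -2.787

-2.787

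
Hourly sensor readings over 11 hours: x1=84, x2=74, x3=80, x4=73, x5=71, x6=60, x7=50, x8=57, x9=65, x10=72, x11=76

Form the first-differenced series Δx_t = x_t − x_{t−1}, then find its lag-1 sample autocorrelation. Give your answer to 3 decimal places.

0.192

First differences Δx: -10, 6, -7, -2, -11, -10, 7, 8, 7, 4
Mean of differences = -0.8000
Numerator Σ(Δx_t−Δx̄)(Δx_{t+1}−Δx̄) = 111.7600
Denominator Σ(Δx_t−Δx̄)² = 581.6000
r_1(Δx) = 111.7600 / 581.6000 = 0.192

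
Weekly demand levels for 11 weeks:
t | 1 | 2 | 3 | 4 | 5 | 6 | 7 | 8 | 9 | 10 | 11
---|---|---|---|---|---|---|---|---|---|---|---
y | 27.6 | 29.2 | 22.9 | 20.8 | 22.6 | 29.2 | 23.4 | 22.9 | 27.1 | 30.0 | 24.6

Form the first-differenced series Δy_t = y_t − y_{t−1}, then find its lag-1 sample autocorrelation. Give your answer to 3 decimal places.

-0.163

First differences Δy: 1.6, -6.3, -2.1, 1.8, 6.6, -5.8, -0.5, 4.2, 2.9, -5.4
Mean of differences = -0.3000
Numerator Σ(Δy_t−Δȳ)(Δy_{t+1}−Δȳ) = -29.5600
Denominator Σ(Δy_t−Δȳ)² = 181.6600
r_1(Δy) = -29.5600 / 181.6600 = -0.163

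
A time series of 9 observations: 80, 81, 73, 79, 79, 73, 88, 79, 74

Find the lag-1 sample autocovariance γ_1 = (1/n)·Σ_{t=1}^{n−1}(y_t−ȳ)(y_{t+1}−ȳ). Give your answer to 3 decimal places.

-7.207

Mean ȳ = (80 + 81 + 73 + 79 + 79 + 73 + 88 + 79 + 74)/9 = 78.4444
Σ_{t=1}^{8}(y_t−ȳ)(y_{t+1}−ȳ) = -64.8642
γ_1 = -64.8642 / 9 = -7.207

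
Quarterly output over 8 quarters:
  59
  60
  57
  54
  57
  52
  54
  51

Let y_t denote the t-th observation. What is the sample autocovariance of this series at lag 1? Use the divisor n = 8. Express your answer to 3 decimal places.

3.094

Mean ȳ = (59 + 60 + 57 + 54 + 57 + 52 + 54 + 51)/8 = 55.5000
Deviations: 3.5000, 4.5000, 1.5000, -1.5000, 1.5000, -3.5000, -1.5000, -4.5000
Σ_{t=1}^{7}(y_t−ȳ)(y_{t+1}−ȳ) = 24.7500
γ_1 = 24.7500 / 8 = 3.094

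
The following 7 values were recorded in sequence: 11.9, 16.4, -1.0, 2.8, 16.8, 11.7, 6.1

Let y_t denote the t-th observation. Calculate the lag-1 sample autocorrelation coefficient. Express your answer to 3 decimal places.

-0.094

Mean ȳ = (11.9 + 16.4 − 1.0 + 2.8 + 16.8 + 11.7 + 6.1)/7 = 9.2429
Deviations from mean: 2.6571, 7.1571, -10.2429, -6.4429, 7.5571, 2.4571, -3.1429
Numerator Σ_{t=1}^{6}(y_t−ȳ)(y_{t+1}−ȳ) = -26.1418
Denominator Σ(y_t−ȳ)² = 277.7371
r_1 = -26.1418 / 277.7371 = -0.094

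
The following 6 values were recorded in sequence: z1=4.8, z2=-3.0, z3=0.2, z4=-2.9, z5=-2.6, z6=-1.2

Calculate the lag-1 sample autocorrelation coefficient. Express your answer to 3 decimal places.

Mean z̄ = (4.8 − 3.0 + 0.2 − 2.9 − 2.6 − 1.2)/6 = -0.7833
Deviations from mean: 5.5833, -2.2167, 0.9833, -2.1167, -1.8167, -0.4167
Σ(z_t−z̄)(z_{t+1}−z̄) = (-12.3764) + (-2.1797) + (-2.0814) + (3.8453) + (0.7569) = -12.0353
Denominator Σ(z_t−z̄)² = 45.0083
r_1 = -12.0353 / 45.0083 = -0.267

-0.267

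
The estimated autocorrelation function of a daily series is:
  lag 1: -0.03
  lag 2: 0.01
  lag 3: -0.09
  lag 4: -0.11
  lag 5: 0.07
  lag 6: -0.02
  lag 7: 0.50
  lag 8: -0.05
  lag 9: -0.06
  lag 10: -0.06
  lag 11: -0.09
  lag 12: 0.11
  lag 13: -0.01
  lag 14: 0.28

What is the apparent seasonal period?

7

The largest autocorrelation is r_7 = 0.50, with a weaker echo at lag 14 (0.28); the remaining lags stay at or below 0.11.
The dominant spike at lag 7 indicates a seasonal period of 7.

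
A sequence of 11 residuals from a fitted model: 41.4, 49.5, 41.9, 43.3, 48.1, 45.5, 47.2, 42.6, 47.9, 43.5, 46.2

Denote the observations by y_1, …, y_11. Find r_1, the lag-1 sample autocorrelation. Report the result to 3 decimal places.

Mean ȳ = (41.4 + 49.5 + 41.9 + 43.3 + 48.1 + 45.5 + 47.2 + 42.6 + 47.9 + 43.5 + 46.2)/11 = 45.1909
Numerator Σ_{t=1}^{10}(y_t−ȳ)(y_{t+1}−ȳ) = -46.7855
Denominator Σ(y_t−ȳ)² = 77.8691
r_1 = -46.7855 / 77.8691 = -0.601

-0.601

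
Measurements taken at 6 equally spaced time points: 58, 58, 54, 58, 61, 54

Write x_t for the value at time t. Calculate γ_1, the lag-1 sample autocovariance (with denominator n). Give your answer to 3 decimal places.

Mean x̄ = (58 + 58 + 54 + 58 + 61 + 54)/6 = 57.1667
Σ_{t=1}^{5}(x_t−x̄)(x_{t+1}−x̄) = -13.5278
γ_1 = -13.5278 / 6 = -2.255

-2.255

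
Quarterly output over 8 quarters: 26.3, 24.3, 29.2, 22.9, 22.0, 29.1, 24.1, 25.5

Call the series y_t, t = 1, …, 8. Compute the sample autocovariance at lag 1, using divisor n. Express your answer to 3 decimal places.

-2.959

Mean ȳ = (26.3 + 24.3 + 29.2 + 22.9 + 22.0 + 29.1 + 24.1 + 25.5)/8 = 25.4250
Σ_{t=1}^{7}(y_t−ȳ)(y_{t+1}−ȳ) = -23.6706
γ_1 = -23.6706 / 8 = -2.959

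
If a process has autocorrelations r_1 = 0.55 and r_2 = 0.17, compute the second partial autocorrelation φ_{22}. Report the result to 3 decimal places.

φ_{22} = (r_2 − r_1²) / (1 − r_1²)
r_1² = (0.55)² = 0.3025
Numerator = 0.17 − 0.3025 = -0.1325; denominator = 1 − 0.3025 = 0.6975
φ_{22} = -0.1325 / 0.6975 = -0.190

-0.190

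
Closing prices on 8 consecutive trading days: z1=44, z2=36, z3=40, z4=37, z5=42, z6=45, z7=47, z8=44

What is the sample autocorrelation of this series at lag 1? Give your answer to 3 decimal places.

Mean z̄ = (44 + 36 + 40 + 37 + 42 + 45 + 47 + 44)/8 = 41.8750
Σ(z_t−z̄)(z_{t+1}−z̄) = (-12.4844) + (11.0156) + (9.1406) + (-0.6094) + (0.3906) + (16.0156) + (10.8906) = 34.3594
Denominator Σ(z_t−z̄)² = 106.8750
r_1 = 34.3594 / 106.8750 = 0.321

0.321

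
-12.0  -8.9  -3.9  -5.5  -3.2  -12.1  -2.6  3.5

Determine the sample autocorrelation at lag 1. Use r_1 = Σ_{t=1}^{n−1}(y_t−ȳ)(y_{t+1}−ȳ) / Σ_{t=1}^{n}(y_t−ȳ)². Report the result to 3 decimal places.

0.042

Mean ȳ = (-12.0 − 8.9 − 3.9 − 5.5 − 3.2 − 12.1 − 2.6 + 3.5)/8 = -5.5875
Deviations from mean: -6.4125, -3.3125, 1.6875, 0.0875, 2.3875, -6.5125, 2.9875, 9.0875
Numerator Σ_{t=1}^{7}(y_t−ȳ)(y_{t+1}−ȳ) = 8.1523
Denominator Σ(y_t−ȳ)² = 194.5688
r_1 = 8.1523 / 194.5688 = 0.042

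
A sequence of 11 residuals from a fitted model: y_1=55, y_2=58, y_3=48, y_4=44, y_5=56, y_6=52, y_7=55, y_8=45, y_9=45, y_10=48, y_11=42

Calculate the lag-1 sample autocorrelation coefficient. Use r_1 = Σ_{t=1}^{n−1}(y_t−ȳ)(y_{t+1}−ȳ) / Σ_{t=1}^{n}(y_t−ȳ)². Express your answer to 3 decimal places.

Mean ȳ = (55 + 58 + 48 + 44 + 56 + 52 + 55 + 45 + 45 + 48 + 42)/11 = 49.8182
Numerator Σ_{t=1}^{10}(y_t−ȳ)(y_{t+1}−ȳ) = 48.1488
Denominator Σ(y_t−ȳ)² = 311.6364
r_1 = 48.1488 / 311.6364 = 0.155

0.155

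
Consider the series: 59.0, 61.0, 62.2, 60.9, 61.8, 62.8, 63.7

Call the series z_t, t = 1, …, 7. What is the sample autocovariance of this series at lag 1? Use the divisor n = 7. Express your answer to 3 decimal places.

Mean z̄ = (59.0 + 61.0 + 62.2 + 60.9 + 61.8 + 62.8 + 63.7)/7 = 61.6286
Σ_{t=1}^{6}(z_t−z̄)(z_{t+1}−z̄) = 3.3792
γ_1 = 3.3792 / 7 = 0.483

0.483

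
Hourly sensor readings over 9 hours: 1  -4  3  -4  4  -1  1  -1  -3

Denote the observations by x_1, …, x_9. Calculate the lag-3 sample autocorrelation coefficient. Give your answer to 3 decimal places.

-0.426

Mean x̄ = (1 − 4 + 3 − 4 + 4 − 1 + 1 − 1 − 3)/9 = -0.4444
Σ(x_t−x̄)(x_{t+3}−x̄) = (-5.1358) + (-15.8025) + (-1.9136) + (-5.1358) + (-2.4691) + (1.4198) = -29.0370
Denominator Σ(x_t−x̄)² = 68.2222
r_3 = -29.0370 / 68.2222 = -0.426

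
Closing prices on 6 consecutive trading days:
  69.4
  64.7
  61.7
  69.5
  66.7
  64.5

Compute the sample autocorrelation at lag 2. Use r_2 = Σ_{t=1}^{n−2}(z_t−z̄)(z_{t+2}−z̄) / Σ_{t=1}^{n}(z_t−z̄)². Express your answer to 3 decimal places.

Mean z̄ = (69.4 + 64.7 + 61.7 + 69.5 + 66.7 + 64.5)/6 = 66.0833
Deviations from mean: 3.3167, -1.3833, -4.3833, 3.4167, 0.6167, -1.5833
Σ(z_t−z̄)(z_{t+2}−z̄) = (-14.5381) + (-4.7264) + (-2.7031) + (-5.4097) = -27.3772
Denominator Σ(z_t−z̄)² = 46.6883
r_2 = -27.3772 / 46.6883 = -0.586

-0.586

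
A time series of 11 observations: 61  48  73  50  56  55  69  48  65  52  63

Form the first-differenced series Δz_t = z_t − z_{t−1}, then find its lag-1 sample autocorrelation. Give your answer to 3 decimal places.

First differences Δz: -13, 25, -23, 6, -1, 14, -21, 17, -13, 11
Mean of differences = 0.2000
Numerator Σ(Δz_t−Δz̄)(Δz_{t+1}−Δz̄) = -2073.8400
Denominator Σ(Δz_t−Δz̄)² = 2575.6000
r_1(Δz) = -2073.8400 / 2575.6000 = -0.805

-0.805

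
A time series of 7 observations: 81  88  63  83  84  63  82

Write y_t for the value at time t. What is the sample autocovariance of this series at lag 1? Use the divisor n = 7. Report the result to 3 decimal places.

-45.379

Mean ȳ = (81 + 88 + 63 + 83 + 84 + 63 + 82)/7 = 77.7143
Σ_{t=1}^{6}(y_t−ȳ)(y_{t+1}−ȳ) = -317.6531
γ_1 = -317.6531 / 7 = -45.379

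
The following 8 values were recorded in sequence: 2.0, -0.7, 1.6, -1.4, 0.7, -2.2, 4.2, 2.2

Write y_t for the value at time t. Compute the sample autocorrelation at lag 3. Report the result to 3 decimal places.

-0.395

Mean ȳ = (2.0 − 0.7 + 1.6 − 1.4 + 0.7 − 2.2 + 4.2 + 2.2)/8 = 0.8000
Numerator Σ_{t=1}^{5}(y_t−ȳ)(y_{t+3}−ȳ) = -12.5100
Denominator Σ(y_t−ȳ)² = 31.7000
r_3 = -12.5100 / 31.7000 = -0.395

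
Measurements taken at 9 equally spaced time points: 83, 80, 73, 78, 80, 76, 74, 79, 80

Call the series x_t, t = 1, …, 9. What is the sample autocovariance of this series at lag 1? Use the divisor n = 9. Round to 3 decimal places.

Mean x̄ = (83 + 80 + 73 + 78 + 80 + 76 + 74 + 79 + 80)/9 = 78.1111
Σ_{t=1}^{8}(x_t−x̄)(x_{t+1}−x̄) = 2.6543
γ_1 = 2.6543 / 9 = 0.295

0.295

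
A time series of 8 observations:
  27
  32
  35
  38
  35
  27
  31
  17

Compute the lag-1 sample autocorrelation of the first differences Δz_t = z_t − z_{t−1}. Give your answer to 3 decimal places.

First differences Δz: 5, 3, 3, -3, -8, 4, -14
Mean of differences = -1.4286
Numerator Σ(Δz_t−Δz̄)(Δz_{t+1}−Δz̄) = -52.4694
Denominator Σ(Δz_t−Δz̄)² = 313.7143
r_1(Δz) = -52.4694 / 313.7143 = -0.167

-0.167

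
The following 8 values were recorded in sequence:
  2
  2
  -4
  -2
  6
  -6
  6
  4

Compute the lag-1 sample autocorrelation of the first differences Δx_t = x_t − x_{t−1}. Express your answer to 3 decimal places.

First differences Δx: 0, -6, 2, 8, -12, 12, -2
Mean of differences = 0.2857
Numerator Σ(Δx_t−Δx̄)(Δx_{t+1}−Δx̄) = -261.2245
Denominator Σ(Δx_t−Δx̄)² = 395.4286
r_1(Δx) = -261.2245 / 395.4286 = -0.661

-0.661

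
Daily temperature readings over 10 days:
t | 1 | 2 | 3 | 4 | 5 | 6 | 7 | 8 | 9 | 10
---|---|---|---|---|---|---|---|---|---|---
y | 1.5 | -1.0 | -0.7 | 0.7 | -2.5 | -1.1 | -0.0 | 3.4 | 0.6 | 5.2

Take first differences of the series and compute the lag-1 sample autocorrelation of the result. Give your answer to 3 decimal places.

First differences Δy: -2.5, 0.3, 1.4, -3.2, 1.4, 1.1, 3.4, -2.8, 4.6
Mean of differences = 0.4111
Numerator Σ(Δy_t−Δȳ)(Δy_{t+1}−Δȳ) = -27.2368
Denominator Σ(Δy_t−Δȳ)² = 60.7489
r_1(Δy) = -27.2368 / 60.7489 = -0.448

-0.448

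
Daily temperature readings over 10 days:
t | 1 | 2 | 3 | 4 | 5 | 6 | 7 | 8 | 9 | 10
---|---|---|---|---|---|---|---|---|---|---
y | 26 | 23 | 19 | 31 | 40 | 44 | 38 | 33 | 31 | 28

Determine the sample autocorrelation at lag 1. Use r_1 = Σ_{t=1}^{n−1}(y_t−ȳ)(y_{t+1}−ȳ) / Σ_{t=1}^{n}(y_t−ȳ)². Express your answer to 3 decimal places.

Mean ȳ = (26 + 23 + 19 + 31 + 40 + 44 + 38 + 33 + 31 + 28)/10 = 31.3000
Numerator Σ_{t=1}^{9}(y_t−ȳ)(y_{t+1}−ȳ) = 354.6100
Denominator Σ(y_t−ȳ)² = 544.1000
r_1 = 354.6100 / 544.1000 = 0.652

0.652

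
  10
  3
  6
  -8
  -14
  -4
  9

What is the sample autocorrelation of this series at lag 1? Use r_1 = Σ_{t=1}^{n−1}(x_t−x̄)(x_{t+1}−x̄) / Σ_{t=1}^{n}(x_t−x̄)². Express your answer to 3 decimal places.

0.273

Mean x̄ = (10 + 3 + 6 − 8 − 14 − 4 + 9)/7 = 0.2857
Deviations from mean: 9.7143, 2.7143, 5.7143, -8.2857, -14.2857, -4.2857, 8.7143
Σ(x_t−x̄)(x_{t+1}−x̄) = (26.3673) + (15.5102) + (-47.3469) + (118.3673) + (61.2245) + (-37.3469) = 136.7755
Denominator Σ(x_t−x̄)² = 501.4286
r_1 = 136.7755 / 501.4286 = 0.273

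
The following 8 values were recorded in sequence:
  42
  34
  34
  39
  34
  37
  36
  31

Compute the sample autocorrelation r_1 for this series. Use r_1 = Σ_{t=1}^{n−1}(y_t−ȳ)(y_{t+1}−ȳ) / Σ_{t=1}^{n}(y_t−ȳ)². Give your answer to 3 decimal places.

Mean ȳ = (42 + 34 + 34 + 39 + 34 + 37 + 36 + 31)/8 = 35.8750
Deviations from mean: 6.1250, -1.8750, -1.8750, 3.1250, -1.8750, 1.1250, 0.1250, -4.8750
Numerator Σ_{t=1}^{7}(y_t−ȳ)(y_{t+1}−ȳ) = -22.2656
Denominator Σ(y_t−ȳ)² = 82.8750
r_1 = -22.2656 / 82.8750 = -0.269

-0.269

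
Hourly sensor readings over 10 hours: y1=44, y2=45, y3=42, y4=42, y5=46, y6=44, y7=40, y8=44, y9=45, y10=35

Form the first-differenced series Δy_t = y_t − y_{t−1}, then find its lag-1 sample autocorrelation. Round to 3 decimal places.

First differences Δy: 1, -3, 0, 4, -2, -4, 4, 1, -10
Mean of differences = -1.0000
Numerator Σ(Δy_t−Δȳ)(Δy_{t+1}−Δȳ) = -26.0000
Denominator Σ(Δy_t−Δȳ)² = 154.0000
r_1(Δy) = -26.0000 / 154.0000 = -0.169

-0.169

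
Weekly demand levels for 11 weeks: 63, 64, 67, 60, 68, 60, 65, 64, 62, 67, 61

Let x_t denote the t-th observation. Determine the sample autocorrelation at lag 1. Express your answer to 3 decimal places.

Mean x̄ = (63 + 64 + 67 + 60 + 68 + 60 + 65 + 64 + 62 + 67 + 61)/11 = 63.7273
Numerator Σ_{t=1}^{10}(x_t−x̄)(x_{t+1}−x̄) = -62.8017
Denominator Σ(x_t−x̄)² = 80.1818
r_1 = -62.8017 / 80.1818 = -0.783

-0.783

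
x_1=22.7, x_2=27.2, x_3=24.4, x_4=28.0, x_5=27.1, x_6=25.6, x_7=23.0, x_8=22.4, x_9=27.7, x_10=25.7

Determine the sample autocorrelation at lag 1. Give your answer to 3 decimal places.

Mean x̄ = (22.7 + 27.2 + 24.4 + 28.0 + 27.1 + 25.6 + 23.0 + 22.4 + 27.7 + 25.7)/10 = 25.3800
Numerator Σ_{t=1}^{9}(x_t−x̄)(x_{t+1}−x̄) = -3.9464
Denominator Σ(x_t−x̄)² = 41.3560
r_1 = -3.9464 / 41.3560 = -0.095

-0.095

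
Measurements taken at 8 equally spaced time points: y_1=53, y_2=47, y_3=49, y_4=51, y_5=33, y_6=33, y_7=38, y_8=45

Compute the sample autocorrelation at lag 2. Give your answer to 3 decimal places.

Mean ȳ = (53 + 47 + 49 + 51 + 33 + 33 + 38 + 45)/8 = 43.6250
Numerator Σ_{t=1}^{6}(y_t−ȳ)(y_{t+2}−ȳ) = -15.0313
Denominator Σ(y_t−ȳ)² = 441.8750
r_2 = -15.0313 / 441.8750 = -0.034

-0.034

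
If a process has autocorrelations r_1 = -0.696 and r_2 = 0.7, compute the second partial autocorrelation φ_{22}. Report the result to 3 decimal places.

0.418

φ_{22} = (r_2 − r_1²) / (1 − r_1²)
r_1² = (-0.696)² = 0.484416
Numerator = 0.7 − 0.4844 = 0.2156; denominator = 1 − 0.4844 = 0.5156
φ_{22} = 0.2156 / 0.5156 = 0.418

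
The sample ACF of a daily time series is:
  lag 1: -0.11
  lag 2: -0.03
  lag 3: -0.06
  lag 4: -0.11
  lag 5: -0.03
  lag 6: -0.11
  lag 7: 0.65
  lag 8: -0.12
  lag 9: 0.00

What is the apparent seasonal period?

7

The largest autocorrelation is r_7 = 0.65; the remaining lags stay at or below 0.00.
The dominant spike at lag 7 indicates a seasonal period of 7.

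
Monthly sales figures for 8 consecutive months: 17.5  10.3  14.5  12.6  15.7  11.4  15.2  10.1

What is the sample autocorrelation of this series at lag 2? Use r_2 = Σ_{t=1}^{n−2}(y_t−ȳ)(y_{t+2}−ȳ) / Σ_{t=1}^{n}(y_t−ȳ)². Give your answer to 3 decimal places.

0.423

Mean ȳ = (17.5 + 10.3 + 14.5 + 12.6 + 15.7 + 11.4 + 15.2 + 10.1)/8 = 13.4125
Deviations from mean: 4.0875, -3.1125, 1.0875, -0.8125, 2.2875, -2.0125, 1.7875, -3.3125
Σ(y_t−ȳ)(y_{t+2}−ȳ) = (4.4452) + (2.5289) + (2.4877) + (1.6352) + (4.0889) + (6.6664) = 21.8522
Denominator Σ(y_t−ȳ)² = 51.6888
r_2 = 21.8522 / 51.6888 = 0.423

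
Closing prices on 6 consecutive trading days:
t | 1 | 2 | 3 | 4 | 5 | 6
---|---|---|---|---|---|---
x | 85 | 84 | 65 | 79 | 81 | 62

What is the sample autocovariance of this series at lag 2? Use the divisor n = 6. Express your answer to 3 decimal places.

Mean x̄ = (85 + 84 + 65 + 79 + 81 + 62)/6 = 76.0000
Deviations: 9.0000, 8.0000, -11.0000, 3.0000, 5.0000, -14.0000
Σ_{t=1}^{4}(x_t−x̄)(x_{t+2}−x̄) = -172.0000
γ_2 = -172.0000 / 6 = -28.667

-28.667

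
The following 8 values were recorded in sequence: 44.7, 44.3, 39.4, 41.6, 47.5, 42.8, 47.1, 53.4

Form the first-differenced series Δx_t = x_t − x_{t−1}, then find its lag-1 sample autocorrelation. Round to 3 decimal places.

First differences Δx: -0.4, -4.9, 2.2, 5.9, -4.7, 4.3, 6.3
Mean of differences = 1.2429
Numerator Σ(Δx_t−Δx̄)(Δx_{t+1}−Δx̄) = -21.7147
Denominator Σ(Δx_t−Δx̄)² = 133.2771
r_1(Δx) = -21.7147 / 133.2771 = -0.163

-0.163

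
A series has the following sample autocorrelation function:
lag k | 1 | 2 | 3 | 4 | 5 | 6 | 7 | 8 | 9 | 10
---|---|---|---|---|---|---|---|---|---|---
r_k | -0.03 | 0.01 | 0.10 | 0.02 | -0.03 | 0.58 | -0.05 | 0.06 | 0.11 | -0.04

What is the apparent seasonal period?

6

The largest autocorrelation is r_6 = 0.58; the remaining lags stay at or below 0.11.
The dominant spike at lag 6 indicates a seasonal period of 6.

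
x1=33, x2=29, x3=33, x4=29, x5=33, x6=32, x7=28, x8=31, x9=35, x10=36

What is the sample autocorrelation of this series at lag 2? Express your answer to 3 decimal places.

-0.153

Mean x̄ = (33 + 29 + 33 + 29 + 33 + 32 + 28 + 31 + 35 + 36)/10 = 31.9000
Numerator Σ_{t=1}^{8}(x_t−x̄)(x_{t+2}−x̄) = -9.6200
Denominator Σ(x_t−x̄)² = 62.9000
r_2 = -9.6200 / 62.9000 = -0.153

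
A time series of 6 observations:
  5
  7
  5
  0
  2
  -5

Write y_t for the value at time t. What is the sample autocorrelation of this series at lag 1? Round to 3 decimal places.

0.230

Mean ȳ = (5 + 7 + 5 + 0 + 2 − 5)/6 = 2.3333
Deviations from mean: 2.6667, 4.6667, 2.6667, -2.3333, -0.3333, -7.3333
Numerator Σ_{t=1}^{5}(y_t−ȳ)(y_{t+1}−ȳ) = 21.8889
Denominator Σ(y_t−ȳ)² = 95.3333
r_1 = 21.8889 / 95.3333 = 0.230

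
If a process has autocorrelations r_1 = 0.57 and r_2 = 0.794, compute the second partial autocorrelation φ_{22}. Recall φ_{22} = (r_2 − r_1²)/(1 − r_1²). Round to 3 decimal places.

φ_{22} = (r_2 − r_1²) / (1 − r_1²)
r_1² = (0.57)² = 0.3249
Numerator = 0.794 − 0.3249 = 0.4691; denominator = 1 − 0.3249 = 0.6751
φ_{22} = 0.4691 / 0.6751 = 0.695

0.695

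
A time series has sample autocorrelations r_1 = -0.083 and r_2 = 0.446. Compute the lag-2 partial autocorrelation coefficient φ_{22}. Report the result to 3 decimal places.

φ_{22} = (r_2 − r_1²) / (1 − r_1²)
r_1² = (-0.083)² = 0.006889
Numerator = 0.446 − 0.0069 = 0.4391; denominator = 1 − 0.0069 = 0.9931
φ_{22} = 0.4391 / 0.9931 = 0.442

0.442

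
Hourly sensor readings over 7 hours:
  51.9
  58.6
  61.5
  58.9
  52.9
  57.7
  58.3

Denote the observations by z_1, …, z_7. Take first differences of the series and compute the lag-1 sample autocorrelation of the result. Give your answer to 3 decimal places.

First differences Δz: 6.7, 2.9, -2.6, -6.0, 4.8, 0.6
Mean of differences = 1.0667
Numerator Σ(Δz_t−Δz̄)(Δz_{t+1}−Δz̄) = 1.3922
Denominator Σ(Δz_t−Δz̄)² = 112.6333
r_1(Δz) = 1.3922 / 112.6333 = 0.012

0.012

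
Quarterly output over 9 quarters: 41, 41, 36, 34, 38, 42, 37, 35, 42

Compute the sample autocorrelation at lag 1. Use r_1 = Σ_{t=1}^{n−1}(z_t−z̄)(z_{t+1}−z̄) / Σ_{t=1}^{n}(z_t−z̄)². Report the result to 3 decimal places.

Mean z̄ = (41 + 41 + 36 + 34 + 38 + 42 + 37 + 35 + 42)/9 = 38.4444
Numerator Σ_{t=1}^{8}(z_t−z̄)(z_{t+1}−z̄) = -0.8642
Denominator Σ(z_t−z̄)² = 78.2222
r_1 = -0.8642 / 78.2222 = -0.011

-0.011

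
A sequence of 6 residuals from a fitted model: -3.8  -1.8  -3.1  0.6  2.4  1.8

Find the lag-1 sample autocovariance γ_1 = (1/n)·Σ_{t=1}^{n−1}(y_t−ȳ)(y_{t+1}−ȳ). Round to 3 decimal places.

Mean ȳ = (-3.8 − 1.8 − 3.1 + 0.6 + 2.4 + 1.8)/6 = -0.6500
Σ_{t=1}^{5}(y_t−ȳ)(y_{t+1}−ȳ) = 14.6625
γ_1 = 14.6625 / 6 = 2.444

2.444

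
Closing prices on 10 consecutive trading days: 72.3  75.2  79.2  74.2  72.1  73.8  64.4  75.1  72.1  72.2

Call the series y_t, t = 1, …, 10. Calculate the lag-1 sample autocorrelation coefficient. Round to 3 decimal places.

Mean ȳ = (72.3 + 75.2 + 79.2 + 74.2 + 72.1 + 73.8 + 64.4 + 75.1 + 72.1 + 72.2)/10 = 73.0600
Numerator Σ_{t=1}^{9}(y_t−ȳ)(y_{t+1}−ȳ) = -8.4996
Denominator Σ(y_t−ȳ)² = 126.4440
r_1 = -8.4996 / 126.4440 = -0.067

-0.067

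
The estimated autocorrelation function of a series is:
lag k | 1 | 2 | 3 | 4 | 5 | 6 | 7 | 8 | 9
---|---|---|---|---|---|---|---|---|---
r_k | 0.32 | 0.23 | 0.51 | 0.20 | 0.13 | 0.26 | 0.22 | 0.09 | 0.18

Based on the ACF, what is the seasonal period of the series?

The largest autocorrelation is r_3 = 0.51; the remaining lags stay at or below 0.32. The elevated value at lag 1 (0.32), dropping to 0.23 at lag 2, reflects decaying short-term dependence rather than seasonality.
The dominant spike at lag 3 indicates a seasonal period of 3.

3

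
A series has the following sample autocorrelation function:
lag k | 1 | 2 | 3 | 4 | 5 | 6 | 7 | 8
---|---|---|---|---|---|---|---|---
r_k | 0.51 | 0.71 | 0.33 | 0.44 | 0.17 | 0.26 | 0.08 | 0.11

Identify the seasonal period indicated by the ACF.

2

The largest autocorrelation is r_2 = 0.71; the remaining lags stay at or below 0.51.
The dominant spike at lag 2 indicates a seasonal period of 2.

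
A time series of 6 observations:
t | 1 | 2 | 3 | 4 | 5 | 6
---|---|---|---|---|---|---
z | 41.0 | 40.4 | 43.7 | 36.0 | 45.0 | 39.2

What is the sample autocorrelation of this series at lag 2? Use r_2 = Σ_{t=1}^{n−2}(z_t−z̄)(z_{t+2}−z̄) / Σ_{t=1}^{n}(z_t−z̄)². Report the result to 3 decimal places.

0.434

Mean z̄ = (41.0 + 40.4 + 43.7 + 36.0 + 45.0 + 39.2)/6 = 40.8833
Deviations from mean: 0.1167, -0.4833, 2.8167, -4.8833, 4.1167, -1.6833
Numerator Σ_{t=1}^{4}(z_t−z̄)(z_{t+2}−z̄) = 22.5044
Denominator Σ(z_t−z̄)² = 51.8083
r_2 = 22.5044 / 51.8083 = 0.434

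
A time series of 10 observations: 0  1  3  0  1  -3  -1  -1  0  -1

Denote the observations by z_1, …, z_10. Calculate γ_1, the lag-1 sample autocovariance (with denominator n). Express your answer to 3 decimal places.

0.399

Mean z̄ = (0 + 1 + 3 + 0 + 1 − 3 − 1 − 1 + 0 − 1)/10 = -0.1000
Σ_{t=1}^{9}(z_t−z̄)(z_{t+1}−z̄) = 3.9900
γ_1 = 3.9900 / 10 = 0.399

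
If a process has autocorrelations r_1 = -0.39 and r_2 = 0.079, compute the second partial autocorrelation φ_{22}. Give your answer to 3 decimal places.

φ_{22} = (r_2 − r_1²) / (1 − r_1²)
r_1² = (-0.39)² = 0.1521
Numerator = 0.079 − 0.1521 = -0.0731; denominator = 1 − 0.1521 = 0.8479
φ_{22} = -0.0731 / 0.8479 = -0.086

-0.086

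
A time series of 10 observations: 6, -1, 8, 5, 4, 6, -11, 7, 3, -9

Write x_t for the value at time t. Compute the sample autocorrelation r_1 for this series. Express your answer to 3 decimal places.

-0.296

Mean x̄ = (6 − 1 + 8 + 5 + 4 + 6 − 11 + 7 + 3 − 9)/10 = 1.8000
Numerator Σ_{t=1}^{9}(x_t−x̄)(x_{t+1}−x̄) = -120.0400
Denominator Σ(x_t−x̄)² = 405.6000
r_1 = -120.0400 / 405.6000 = -0.296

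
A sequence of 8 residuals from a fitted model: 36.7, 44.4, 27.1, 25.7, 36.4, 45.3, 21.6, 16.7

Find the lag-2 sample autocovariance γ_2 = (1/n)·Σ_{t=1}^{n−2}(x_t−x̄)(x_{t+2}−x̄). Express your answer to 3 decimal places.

-56.773

Mean x̄ = (36.7 + 44.4 + 27.1 + 25.7 + 36.4 + 45.3 + 21.6 + 16.7)/8 = 31.7375
Deviations: 4.9625, 12.6625, -4.6375, -6.0375, 4.6625, 13.5625, -10.1375, -15.0375
Σ_{t=1}^{6}(x_t−x̄)(x_{t+2}−x̄) = -454.1816
γ_2 = -454.1816 / 8 = -56.773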